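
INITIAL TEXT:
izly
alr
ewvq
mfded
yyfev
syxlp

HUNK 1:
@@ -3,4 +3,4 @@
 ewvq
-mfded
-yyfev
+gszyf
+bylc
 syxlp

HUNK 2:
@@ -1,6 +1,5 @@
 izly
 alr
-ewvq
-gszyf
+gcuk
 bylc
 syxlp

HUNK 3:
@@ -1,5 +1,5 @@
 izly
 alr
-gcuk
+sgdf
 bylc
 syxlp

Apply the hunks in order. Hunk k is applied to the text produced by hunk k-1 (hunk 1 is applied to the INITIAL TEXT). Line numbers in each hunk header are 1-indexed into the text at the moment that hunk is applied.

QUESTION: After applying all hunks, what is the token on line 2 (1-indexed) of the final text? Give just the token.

Answer: alr

Derivation:
Hunk 1: at line 3 remove [mfded,yyfev] add [gszyf,bylc] -> 6 lines: izly alr ewvq gszyf bylc syxlp
Hunk 2: at line 1 remove [ewvq,gszyf] add [gcuk] -> 5 lines: izly alr gcuk bylc syxlp
Hunk 3: at line 1 remove [gcuk] add [sgdf] -> 5 lines: izly alr sgdf bylc syxlp
Final line 2: alr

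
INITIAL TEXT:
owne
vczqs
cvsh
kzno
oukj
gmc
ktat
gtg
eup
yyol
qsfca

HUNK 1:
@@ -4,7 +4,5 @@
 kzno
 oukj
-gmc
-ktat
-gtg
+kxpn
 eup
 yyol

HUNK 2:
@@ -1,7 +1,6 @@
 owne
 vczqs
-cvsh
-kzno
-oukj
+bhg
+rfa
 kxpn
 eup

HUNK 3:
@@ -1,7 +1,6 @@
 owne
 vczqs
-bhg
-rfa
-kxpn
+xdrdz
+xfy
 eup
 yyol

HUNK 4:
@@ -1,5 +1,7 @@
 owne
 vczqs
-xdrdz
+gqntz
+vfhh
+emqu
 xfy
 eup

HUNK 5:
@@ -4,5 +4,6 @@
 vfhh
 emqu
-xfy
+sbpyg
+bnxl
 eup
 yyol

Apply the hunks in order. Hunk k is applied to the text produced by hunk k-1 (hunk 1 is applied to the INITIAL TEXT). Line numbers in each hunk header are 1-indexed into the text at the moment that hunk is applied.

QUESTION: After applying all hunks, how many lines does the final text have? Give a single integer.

Answer: 10

Derivation:
Hunk 1: at line 4 remove [gmc,ktat,gtg] add [kxpn] -> 9 lines: owne vczqs cvsh kzno oukj kxpn eup yyol qsfca
Hunk 2: at line 1 remove [cvsh,kzno,oukj] add [bhg,rfa] -> 8 lines: owne vczqs bhg rfa kxpn eup yyol qsfca
Hunk 3: at line 1 remove [bhg,rfa,kxpn] add [xdrdz,xfy] -> 7 lines: owne vczqs xdrdz xfy eup yyol qsfca
Hunk 4: at line 1 remove [xdrdz] add [gqntz,vfhh,emqu] -> 9 lines: owne vczqs gqntz vfhh emqu xfy eup yyol qsfca
Hunk 5: at line 4 remove [xfy] add [sbpyg,bnxl] -> 10 lines: owne vczqs gqntz vfhh emqu sbpyg bnxl eup yyol qsfca
Final line count: 10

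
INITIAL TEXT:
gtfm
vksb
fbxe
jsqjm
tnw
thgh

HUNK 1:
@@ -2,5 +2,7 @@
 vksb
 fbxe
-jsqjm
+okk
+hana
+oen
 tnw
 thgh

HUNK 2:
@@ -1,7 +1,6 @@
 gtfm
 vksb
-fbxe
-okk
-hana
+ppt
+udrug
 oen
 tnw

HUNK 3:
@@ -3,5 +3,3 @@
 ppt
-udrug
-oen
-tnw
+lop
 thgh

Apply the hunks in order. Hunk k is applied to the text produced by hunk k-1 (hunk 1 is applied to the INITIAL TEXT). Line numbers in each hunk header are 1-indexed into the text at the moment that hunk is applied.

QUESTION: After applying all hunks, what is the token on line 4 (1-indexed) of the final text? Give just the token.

Answer: lop

Derivation:
Hunk 1: at line 2 remove [jsqjm] add [okk,hana,oen] -> 8 lines: gtfm vksb fbxe okk hana oen tnw thgh
Hunk 2: at line 1 remove [fbxe,okk,hana] add [ppt,udrug] -> 7 lines: gtfm vksb ppt udrug oen tnw thgh
Hunk 3: at line 3 remove [udrug,oen,tnw] add [lop] -> 5 lines: gtfm vksb ppt lop thgh
Final line 4: lop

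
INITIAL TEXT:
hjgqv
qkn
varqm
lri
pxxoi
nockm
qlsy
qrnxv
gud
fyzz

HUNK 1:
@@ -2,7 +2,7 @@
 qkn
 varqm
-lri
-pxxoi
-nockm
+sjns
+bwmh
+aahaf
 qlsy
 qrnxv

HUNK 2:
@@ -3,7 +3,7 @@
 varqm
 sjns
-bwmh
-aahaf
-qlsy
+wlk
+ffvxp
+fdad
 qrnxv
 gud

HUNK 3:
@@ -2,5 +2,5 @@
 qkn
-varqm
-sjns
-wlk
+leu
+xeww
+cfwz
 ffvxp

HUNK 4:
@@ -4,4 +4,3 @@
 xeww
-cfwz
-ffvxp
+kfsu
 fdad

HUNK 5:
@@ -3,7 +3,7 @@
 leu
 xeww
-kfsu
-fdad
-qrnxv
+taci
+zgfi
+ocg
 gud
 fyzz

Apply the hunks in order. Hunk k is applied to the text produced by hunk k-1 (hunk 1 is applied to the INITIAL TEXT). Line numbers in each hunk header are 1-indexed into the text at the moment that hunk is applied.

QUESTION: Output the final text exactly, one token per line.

Hunk 1: at line 2 remove [lri,pxxoi,nockm] add [sjns,bwmh,aahaf] -> 10 lines: hjgqv qkn varqm sjns bwmh aahaf qlsy qrnxv gud fyzz
Hunk 2: at line 3 remove [bwmh,aahaf,qlsy] add [wlk,ffvxp,fdad] -> 10 lines: hjgqv qkn varqm sjns wlk ffvxp fdad qrnxv gud fyzz
Hunk 3: at line 2 remove [varqm,sjns,wlk] add [leu,xeww,cfwz] -> 10 lines: hjgqv qkn leu xeww cfwz ffvxp fdad qrnxv gud fyzz
Hunk 4: at line 4 remove [cfwz,ffvxp] add [kfsu] -> 9 lines: hjgqv qkn leu xeww kfsu fdad qrnxv gud fyzz
Hunk 5: at line 3 remove [kfsu,fdad,qrnxv] add [taci,zgfi,ocg] -> 9 lines: hjgqv qkn leu xeww taci zgfi ocg gud fyzz

Answer: hjgqv
qkn
leu
xeww
taci
zgfi
ocg
gud
fyzz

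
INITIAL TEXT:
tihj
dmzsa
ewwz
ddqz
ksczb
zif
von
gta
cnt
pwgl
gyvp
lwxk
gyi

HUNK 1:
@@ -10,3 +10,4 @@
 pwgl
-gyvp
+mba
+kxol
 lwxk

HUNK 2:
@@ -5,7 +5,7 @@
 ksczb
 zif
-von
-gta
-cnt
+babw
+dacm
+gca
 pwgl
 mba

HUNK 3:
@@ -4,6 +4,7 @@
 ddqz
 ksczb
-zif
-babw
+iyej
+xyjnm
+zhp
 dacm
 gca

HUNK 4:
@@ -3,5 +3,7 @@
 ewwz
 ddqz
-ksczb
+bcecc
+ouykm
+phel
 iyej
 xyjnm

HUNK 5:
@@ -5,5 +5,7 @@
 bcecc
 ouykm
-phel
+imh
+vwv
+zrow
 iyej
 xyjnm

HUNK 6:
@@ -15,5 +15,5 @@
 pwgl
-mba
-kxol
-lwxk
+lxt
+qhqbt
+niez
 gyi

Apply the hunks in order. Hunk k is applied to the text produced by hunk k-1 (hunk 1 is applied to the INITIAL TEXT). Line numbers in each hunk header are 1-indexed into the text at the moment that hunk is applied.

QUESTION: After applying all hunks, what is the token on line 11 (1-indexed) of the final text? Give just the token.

Answer: xyjnm

Derivation:
Hunk 1: at line 10 remove [gyvp] add [mba,kxol] -> 14 lines: tihj dmzsa ewwz ddqz ksczb zif von gta cnt pwgl mba kxol lwxk gyi
Hunk 2: at line 5 remove [von,gta,cnt] add [babw,dacm,gca] -> 14 lines: tihj dmzsa ewwz ddqz ksczb zif babw dacm gca pwgl mba kxol lwxk gyi
Hunk 3: at line 4 remove [zif,babw] add [iyej,xyjnm,zhp] -> 15 lines: tihj dmzsa ewwz ddqz ksczb iyej xyjnm zhp dacm gca pwgl mba kxol lwxk gyi
Hunk 4: at line 3 remove [ksczb] add [bcecc,ouykm,phel] -> 17 lines: tihj dmzsa ewwz ddqz bcecc ouykm phel iyej xyjnm zhp dacm gca pwgl mba kxol lwxk gyi
Hunk 5: at line 5 remove [phel] add [imh,vwv,zrow] -> 19 lines: tihj dmzsa ewwz ddqz bcecc ouykm imh vwv zrow iyej xyjnm zhp dacm gca pwgl mba kxol lwxk gyi
Hunk 6: at line 15 remove [mba,kxol,lwxk] add [lxt,qhqbt,niez] -> 19 lines: tihj dmzsa ewwz ddqz bcecc ouykm imh vwv zrow iyej xyjnm zhp dacm gca pwgl lxt qhqbt niez gyi
Final line 11: xyjnm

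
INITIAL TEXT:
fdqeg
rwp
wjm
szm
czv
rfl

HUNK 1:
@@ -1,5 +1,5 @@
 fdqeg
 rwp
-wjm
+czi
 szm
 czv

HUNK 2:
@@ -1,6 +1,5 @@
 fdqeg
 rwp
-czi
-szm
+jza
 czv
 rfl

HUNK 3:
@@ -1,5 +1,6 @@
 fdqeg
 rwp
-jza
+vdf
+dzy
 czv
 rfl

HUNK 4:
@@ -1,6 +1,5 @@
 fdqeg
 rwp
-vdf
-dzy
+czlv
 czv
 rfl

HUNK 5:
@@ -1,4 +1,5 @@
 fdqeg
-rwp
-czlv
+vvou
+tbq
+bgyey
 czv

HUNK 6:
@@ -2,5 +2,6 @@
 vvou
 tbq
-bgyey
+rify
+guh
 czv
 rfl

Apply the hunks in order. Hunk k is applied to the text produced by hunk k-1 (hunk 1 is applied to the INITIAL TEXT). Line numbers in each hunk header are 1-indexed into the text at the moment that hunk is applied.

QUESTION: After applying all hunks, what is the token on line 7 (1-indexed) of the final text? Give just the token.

Hunk 1: at line 1 remove [wjm] add [czi] -> 6 lines: fdqeg rwp czi szm czv rfl
Hunk 2: at line 1 remove [czi,szm] add [jza] -> 5 lines: fdqeg rwp jza czv rfl
Hunk 3: at line 1 remove [jza] add [vdf,dzy] -> 6 lines: fdqeg rwp vdf dzy czv rfl
Hunk 4: at line 1 remove [vdf,dzy] add [czlv] -> 5 lines: fdqeg rwp czlv czv rfl
Hunk 5: at line 1 remove [rwp,czlv] add [vvou,tbq,bgyey] -> 6 lines: fdqeg vvou tbq bgyey czv rfl
Hunk 6: at line 2 remove [bgyey] add [rify,guh] -> 7 lines: fdqeg vvou tbq rify guh czv rfl
Final line 7: rfl

Answer: rfl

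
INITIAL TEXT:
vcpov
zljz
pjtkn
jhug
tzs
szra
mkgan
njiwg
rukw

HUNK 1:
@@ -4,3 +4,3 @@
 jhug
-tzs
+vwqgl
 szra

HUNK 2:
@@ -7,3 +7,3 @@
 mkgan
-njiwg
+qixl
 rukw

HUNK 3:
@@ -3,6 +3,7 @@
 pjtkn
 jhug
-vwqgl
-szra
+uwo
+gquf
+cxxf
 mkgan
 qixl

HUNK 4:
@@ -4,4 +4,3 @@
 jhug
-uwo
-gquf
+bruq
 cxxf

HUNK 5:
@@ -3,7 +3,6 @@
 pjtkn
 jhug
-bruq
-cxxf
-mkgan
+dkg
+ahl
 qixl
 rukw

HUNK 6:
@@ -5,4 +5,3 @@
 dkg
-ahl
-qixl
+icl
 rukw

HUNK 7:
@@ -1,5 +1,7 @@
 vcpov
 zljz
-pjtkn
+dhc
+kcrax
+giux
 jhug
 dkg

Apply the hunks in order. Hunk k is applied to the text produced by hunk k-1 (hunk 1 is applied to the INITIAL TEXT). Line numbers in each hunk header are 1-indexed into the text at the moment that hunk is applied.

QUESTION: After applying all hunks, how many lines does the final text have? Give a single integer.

Answer: 9

Derivation:
Hunk 1: at line 4 remove [tzs] add [vwqgl] -> 9 lines: vcpov zljz pjtkn jhug vwqgl szra mkgan njiwg rukw
Hunk 2: at line 7 remove [njiwg] add [qixl] -> 9 lines: vcpov zljz pjtkn jhug vwqgl szra mkgan qixl rukw
Hunk 3: at line 3 remove [vwqgl,szra] add [uwo,gquf,cxxf] -> 10 lines: vcpov zljz pjtkn jhug uwo gquf cxxf mkgan qixl rukw
Hunk 4: at line 4 remove [uwo,gquf] add [bruq] -> 9 lines: vcpov zljz pjtkn jhug bruq cxxf mkgan qixl rukw
Hunk 5: at line 3 remove [bruq,cxxf,mkgan] add [dkg,ahl] -> 8 lines: vcpov zljz pjtkn jhug dkg ahl qixl rukw
Hunk 6: at line 5 remove [ahl,qixl] add [icl] -> 7 lines: vcpov zljz pjtkn jhug dkg icl rukw
Hunk 7: at line 1 remove [pjtkn] add [dhc,kcrax,giux] -> 9 lines: vcpov zljz dhc kcrax giux jhug dkg icl rukw
Final line count: 9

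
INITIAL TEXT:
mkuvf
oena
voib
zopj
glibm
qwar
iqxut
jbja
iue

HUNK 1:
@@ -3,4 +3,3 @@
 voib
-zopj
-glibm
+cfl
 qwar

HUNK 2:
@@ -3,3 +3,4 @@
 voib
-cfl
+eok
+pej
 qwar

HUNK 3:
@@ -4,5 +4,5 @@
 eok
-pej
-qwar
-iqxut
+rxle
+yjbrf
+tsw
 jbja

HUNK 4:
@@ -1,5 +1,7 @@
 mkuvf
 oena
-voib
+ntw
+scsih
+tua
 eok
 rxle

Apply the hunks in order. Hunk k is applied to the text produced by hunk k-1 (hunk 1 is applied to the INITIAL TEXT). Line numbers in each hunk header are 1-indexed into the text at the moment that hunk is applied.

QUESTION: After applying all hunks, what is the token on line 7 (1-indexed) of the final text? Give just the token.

Answer: rxle

Derivation:
Hunk 1: at line 3 remove [zopj,glibm] add [cfl] -> 8 lines: mkuvf oena voib cfl qwar iqxut jbja iue
Hunk 2: at line 3 remove [cfl] add [eok,pej] -> 9 lines: mkuvf oena voib eok pej qwar iqxut jbja iue
Hunk 3: at line 4 remove [pej,qwar,iqxut] add [rxle,yjbrf,tsw] -> 9 lines: mkuvf oena voib eok rxle yjbrf tsw jbja iue
Hunk 4: at line 1 remove [voib] add [ntw,scsih,tua] -> 11 lines: mkuvf oena ntw scsih tua eok rxle yjbrf tsw jbja iue
Final line 7: rxle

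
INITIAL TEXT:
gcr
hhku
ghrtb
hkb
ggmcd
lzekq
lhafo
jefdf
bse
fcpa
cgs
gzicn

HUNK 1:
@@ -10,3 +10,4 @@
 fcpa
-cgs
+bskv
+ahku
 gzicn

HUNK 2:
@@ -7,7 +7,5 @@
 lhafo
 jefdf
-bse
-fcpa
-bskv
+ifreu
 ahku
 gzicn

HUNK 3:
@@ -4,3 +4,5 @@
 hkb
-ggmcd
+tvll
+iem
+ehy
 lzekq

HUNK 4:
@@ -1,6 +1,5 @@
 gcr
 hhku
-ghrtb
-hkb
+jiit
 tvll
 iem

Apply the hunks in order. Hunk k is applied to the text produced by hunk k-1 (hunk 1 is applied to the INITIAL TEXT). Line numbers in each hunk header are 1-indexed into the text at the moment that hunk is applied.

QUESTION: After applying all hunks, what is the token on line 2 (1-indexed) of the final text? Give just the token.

Answer: hhku

Derivation:
Hunk 1: at line 10 remove [cgs] add [bskv,ahku] -> 13 lines: gcr hhku ghrtb hkb ggmcd lzekq lhafo jefdf bse fcpa bskv ahku gzicn
Hunk 2: at line 7 remove [bse,fcpa,bskv] add [ifreu] -> 11 lines: gcr hhku ghrtb hkb ggmcd lzekq lhafo jefdf ifreu ahku gzicn
Hunk 3: at line 4 remove [ggmcd] add [tvll,iem,ehy] -> 13 lines: gcr hhku ghrtb hkb tvll iem ehy lzekq lhafo jefdf ifreu ahku gzicn
Hunk 4: at line 1 remove [ghrtb,hkb] add [jiit] -> 12 lines: gcr hhku jiit tvll iem ehy lzekq lhafo jefdf ifreu ahku gzicn
Final line 2: hhku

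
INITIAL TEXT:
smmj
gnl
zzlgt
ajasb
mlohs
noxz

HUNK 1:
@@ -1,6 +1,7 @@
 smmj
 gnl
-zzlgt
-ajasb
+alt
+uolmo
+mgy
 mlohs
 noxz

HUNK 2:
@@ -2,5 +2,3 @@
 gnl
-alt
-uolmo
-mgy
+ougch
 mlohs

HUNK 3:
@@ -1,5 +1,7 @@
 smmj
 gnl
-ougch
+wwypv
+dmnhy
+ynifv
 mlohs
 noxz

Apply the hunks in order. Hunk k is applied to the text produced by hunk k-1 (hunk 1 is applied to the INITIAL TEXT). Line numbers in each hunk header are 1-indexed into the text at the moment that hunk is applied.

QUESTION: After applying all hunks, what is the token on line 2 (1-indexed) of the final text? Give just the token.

Hunk 1: at line 1 remove [zzlgt,ajasb] add [alt,uolmo,mgy] -> 7 lines: smmj gnl alt uolmo mgy mlohs noxz
Hunk 2: at line 2 remove [alt,uolmo,mgy] add [ougch] -> 5 lines: smmj gnl ougch mlohs noxz
Hunk 3: at line 1 remove [ougch] add [wwypv,dmnhy,ynifv] -> 7 lines: smmj gnl wwypv dmnhy ynifv mlohs noxz
Final line 2: gnl

Answer: gnl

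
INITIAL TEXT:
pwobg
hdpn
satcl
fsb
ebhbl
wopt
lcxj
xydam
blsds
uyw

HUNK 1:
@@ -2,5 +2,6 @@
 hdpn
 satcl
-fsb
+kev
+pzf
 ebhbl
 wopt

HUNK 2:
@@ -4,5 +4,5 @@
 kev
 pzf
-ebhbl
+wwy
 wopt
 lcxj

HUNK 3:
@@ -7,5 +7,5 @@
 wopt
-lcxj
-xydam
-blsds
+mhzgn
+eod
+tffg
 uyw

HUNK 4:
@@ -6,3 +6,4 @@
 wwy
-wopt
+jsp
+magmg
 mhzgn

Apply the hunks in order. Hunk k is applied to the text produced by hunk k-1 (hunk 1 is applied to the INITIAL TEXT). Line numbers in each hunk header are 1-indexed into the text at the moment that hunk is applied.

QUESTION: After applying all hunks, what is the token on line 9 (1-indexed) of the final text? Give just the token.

Hunk 1: at line 2 remove [fsb] add [kev,pzf] -> 11 lines: pwobg hdpn satcl kev pzf ebhbl wopt lcxj xydam blsds uyw
Hunk 2: at line 4 remove [ebhbl] add [wwy] -> 11 lines: pwobg hdpn satcl kev pzf wwy wopt lcxj xydam blsds uyw
Hunk 3: at line 7 remove [lcxj,xydam,blsds] add [mhzgn,eod,tffg] -> 11 lines: pwobg hdpn satcl kev pzf wwy wopt mhzgn eod tffg uyw
Hunk 4: at line 6 remove [wopt] add [jsp,magmg] -> 12 lines: pwobg hdpn satcl kev pzf wwy jsp magmg mhzgn eod tffg uyw
Final line 9: mhzgn

Answer: mhzgn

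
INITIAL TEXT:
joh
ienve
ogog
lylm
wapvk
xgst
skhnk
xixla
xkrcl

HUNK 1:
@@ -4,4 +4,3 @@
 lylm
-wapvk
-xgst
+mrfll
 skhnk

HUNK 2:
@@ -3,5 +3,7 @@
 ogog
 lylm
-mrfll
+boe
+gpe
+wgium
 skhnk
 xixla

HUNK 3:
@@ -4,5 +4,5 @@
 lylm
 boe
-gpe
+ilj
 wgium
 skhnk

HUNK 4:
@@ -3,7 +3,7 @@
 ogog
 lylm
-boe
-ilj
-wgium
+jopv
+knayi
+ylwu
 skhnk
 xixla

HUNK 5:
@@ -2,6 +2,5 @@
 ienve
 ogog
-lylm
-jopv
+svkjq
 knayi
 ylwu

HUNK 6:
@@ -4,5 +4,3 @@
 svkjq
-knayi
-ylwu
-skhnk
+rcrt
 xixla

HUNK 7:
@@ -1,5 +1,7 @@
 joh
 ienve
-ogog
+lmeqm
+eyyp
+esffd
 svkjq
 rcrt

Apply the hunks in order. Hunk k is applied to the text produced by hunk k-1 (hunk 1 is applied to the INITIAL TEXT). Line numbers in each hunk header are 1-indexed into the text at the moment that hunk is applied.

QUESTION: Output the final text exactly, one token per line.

Hunk 1: at line 4 remove [wapvk,xgst] add [mrfll] -> 8 lines: joh ienve ogog lylm mrfll skhnk xixla xkrcl
Hunk 2: at line 3 remove [mrfll] add [boe,gpe,wgium] -> 10 lines: joh ienve ogog lylm boe gpe wgium skhnk xixla xkrcl
Hunk 3: at line 4 remove [gpe] add [ilj] -> 10 lines: joh ienve ogog lylm boe ilj wgium skhnk xixla xkrcl
Hunk 4: at line 3 remove [boe,ilj,wgium] add [jopv,knayi,ylwu] -> 10 lines: joh ienve ogog lylm jopv knayi ylwu skhnk xixla xkrcl
Hunk 5: at line 2 remove [lylm,jopv] add [svkjq] -> 9 lines: joh ienve ogog svkjq knayi ylwu skhnk xixla xkrcl
Hunk 6: at line 4 remove [knayi,ylwu,skhnk] add [rcrt] -> 7 lines: joh ienve ogog svkjq rcrt xixla xkrcl
Hunk 7: at line 1 remove [ogog] add [lmeqm,eyyp,esffd] -> 9 lines: joh ienve lmeqm eyyp esffd svkjq rcrt xixla xkrcl

Answer: joh
ienve
lmeqm
eyyp
esffd
svkjq
rcrt
xixla
xkrcl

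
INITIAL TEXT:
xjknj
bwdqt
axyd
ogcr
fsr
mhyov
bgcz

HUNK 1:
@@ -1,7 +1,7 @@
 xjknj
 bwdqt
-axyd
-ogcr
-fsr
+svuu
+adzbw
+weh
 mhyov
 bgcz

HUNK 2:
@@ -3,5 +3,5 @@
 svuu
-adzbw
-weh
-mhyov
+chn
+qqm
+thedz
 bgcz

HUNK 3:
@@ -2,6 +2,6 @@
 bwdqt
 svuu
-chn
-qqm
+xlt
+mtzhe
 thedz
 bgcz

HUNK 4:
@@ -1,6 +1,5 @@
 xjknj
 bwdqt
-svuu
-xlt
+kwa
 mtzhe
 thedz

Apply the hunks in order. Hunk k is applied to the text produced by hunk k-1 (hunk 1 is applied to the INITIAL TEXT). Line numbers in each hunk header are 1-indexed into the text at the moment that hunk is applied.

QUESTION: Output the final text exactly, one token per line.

Answer: xjknj
bwdqt
kwa
mtzhe
thedz
bgcz

Derivation:
Hunk 1: at line 1 remove [axyd,ogcr,fsr] add [svuu,adzbw,weh] -> 7 lines: xjknj bwdqt svuu adzbw weh mhyov bgcz
Hunk 2: at line 3 remove [adzbw,weh,mhyov] add [chn,qqm,thedz] -> 7 lines: xjknj bwdqt svuu chn qqm thedz bgcz
Hunk 3: at line 2 remove [chn,qqm] add [xlt,mtzhe] -> 7 lines: xjknj bwdqt svuu xlt mtzhe thedz bgcz
Hunk 4: at line 1 remove [svuu,xlt] add [kwa] -> 6 lines: xjknj bwdqt kwa mtzhe thedz bgcz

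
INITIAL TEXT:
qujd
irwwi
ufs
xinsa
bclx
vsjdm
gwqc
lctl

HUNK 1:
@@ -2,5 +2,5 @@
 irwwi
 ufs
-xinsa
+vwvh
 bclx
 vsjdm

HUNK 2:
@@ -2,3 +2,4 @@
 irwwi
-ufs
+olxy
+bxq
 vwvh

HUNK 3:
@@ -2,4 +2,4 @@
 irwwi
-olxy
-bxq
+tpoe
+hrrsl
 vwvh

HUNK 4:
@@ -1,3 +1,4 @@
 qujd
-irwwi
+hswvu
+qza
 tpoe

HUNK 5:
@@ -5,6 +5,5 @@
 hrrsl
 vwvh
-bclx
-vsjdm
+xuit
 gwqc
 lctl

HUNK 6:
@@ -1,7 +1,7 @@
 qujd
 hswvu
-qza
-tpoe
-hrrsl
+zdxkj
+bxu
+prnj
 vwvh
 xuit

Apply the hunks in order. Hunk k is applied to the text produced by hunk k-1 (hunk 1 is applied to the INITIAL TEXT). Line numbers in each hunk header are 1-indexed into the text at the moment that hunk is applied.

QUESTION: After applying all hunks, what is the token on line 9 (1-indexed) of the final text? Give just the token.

Hunk 1: at line 2 remove [xinsa] add [vwvh] -> 8 lines: qujd irwwi ufs vwvh bclx vsjdm gwqc lctl
Hunk 2: at line 2 remove [ufs] add [olxy,bxq] -> 9 lines: qujd irwwi olxy bxq vwvh bclx vsjdm gwqc lctl
Hunk 3: at line 2 remove [olxy,bxq] add [tpoe,hrrsl] -> 9 lines: qujd irwwi tpoe hrrsl vwvh bclx vsjdm gwqc lctl
Hunk 4: at line 1 remove [irwwi] add [hswvu,qza] -> 10 lines: qujd hswvu qza tpoe hrrsl vwvh bclx vsjdm gwqc lctl
Hunk 5: at line 5 remove [bclx,vsjdm] add [xuit] -> 9 lines: qujd hswvu qza tpoe hrrsl vwvh xuit gwqc lctl
Hunk 6: at line 1 remove [qza,tpoe,hrrsl] add [zdxkj,bxu,prnj] -> 9 lines: qujd hswvu zdxkj bxu prnj vwvh xuit gwqc lctl
Final line 9: lctl

Answer: lctl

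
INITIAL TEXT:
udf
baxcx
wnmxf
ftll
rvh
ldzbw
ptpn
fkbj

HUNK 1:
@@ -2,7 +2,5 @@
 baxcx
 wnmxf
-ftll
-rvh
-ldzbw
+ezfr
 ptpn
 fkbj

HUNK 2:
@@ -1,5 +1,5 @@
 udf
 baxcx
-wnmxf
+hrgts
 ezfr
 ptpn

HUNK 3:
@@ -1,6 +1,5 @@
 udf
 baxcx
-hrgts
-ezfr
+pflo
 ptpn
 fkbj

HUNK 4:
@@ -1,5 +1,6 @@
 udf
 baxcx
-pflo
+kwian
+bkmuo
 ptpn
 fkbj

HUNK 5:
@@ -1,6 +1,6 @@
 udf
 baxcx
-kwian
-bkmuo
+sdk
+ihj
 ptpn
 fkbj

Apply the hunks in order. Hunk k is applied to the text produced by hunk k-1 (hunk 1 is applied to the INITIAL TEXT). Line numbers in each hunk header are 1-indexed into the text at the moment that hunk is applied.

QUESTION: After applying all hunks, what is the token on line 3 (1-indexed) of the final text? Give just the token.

Answer: sdk

Derivation:
Hunk 1: at line 2 remove [ftll,rvh,ldzbw] add [ezfr] -> 6 lines: udf baxcx wnmxf ezfr ptpn fkbj
Hunk 2: at line 1 remove [wnmxf] add [hrgts] -> 6 lines: udf baxcx hrgts ezfr ptpn fkbj
Hunk 3: at line 1 remove [hrgts,ezfr] add [pflo] -> 5 lines: udf baxcx pflo ptpn fkbj
Hunk 4: at line 1 remove [pflo] add [kwian,bkmuo] -> 6 lines: udf baxcx kwian bkmuo ptpn fkbj
Hunk 5: at line 1 remove [kwian,bkmuo] add [sdk,ihj] -> 6 lines: udf baxcx sdk ihj ptpn fkbj
Final line 3: sdk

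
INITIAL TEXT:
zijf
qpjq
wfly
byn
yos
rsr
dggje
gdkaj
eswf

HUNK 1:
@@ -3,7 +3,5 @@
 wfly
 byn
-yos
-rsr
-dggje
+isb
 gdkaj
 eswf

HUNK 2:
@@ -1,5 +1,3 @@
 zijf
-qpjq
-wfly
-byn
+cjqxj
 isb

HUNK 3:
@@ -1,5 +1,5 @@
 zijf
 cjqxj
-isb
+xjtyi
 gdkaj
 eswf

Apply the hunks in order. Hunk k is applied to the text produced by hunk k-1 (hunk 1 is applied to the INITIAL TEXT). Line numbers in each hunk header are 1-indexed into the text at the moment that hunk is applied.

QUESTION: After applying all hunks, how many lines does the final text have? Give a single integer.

Hunk 1: at line 3 remove [yos,rsr,dggje] add [isb] -> 7 lines: zijf qpjq wfly byn isb gdkaj eswf
Hunk 2: at line 1 remove [qpjq,wfly,byn] add [cjqxj] -> 5 lines: zijf cjqxj isb gdkaj eswf
Hunk 3: at line 1 remove [isb] add [xjtyi] -> 5 lines: zijf cjqxj xjtyi gdkaj eswf
Final line count: 5

Answer: 5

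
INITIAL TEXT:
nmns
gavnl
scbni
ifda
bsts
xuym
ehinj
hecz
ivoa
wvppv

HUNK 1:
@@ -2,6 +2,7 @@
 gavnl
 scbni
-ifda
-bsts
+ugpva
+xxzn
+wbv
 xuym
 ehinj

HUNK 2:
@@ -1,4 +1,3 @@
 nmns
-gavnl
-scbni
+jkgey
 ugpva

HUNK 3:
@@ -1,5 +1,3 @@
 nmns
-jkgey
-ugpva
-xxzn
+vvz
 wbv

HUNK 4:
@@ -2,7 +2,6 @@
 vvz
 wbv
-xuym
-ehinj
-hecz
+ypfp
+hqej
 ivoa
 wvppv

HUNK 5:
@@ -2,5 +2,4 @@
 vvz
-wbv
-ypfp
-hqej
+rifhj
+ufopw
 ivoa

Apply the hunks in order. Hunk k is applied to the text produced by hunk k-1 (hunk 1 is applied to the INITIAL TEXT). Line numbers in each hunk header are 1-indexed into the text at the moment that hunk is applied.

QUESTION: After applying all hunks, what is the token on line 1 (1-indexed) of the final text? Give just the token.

Hunk 1: at line 2 remove [ifda,bsts] add [ugpva,xxzn,wbv] -> 11 lines: nmns gavnl scbni ugpva xxzn wbv xuym ehinj hecz ivoa wvppv
Hunk 2: at line 1 remove [gavnl,scbni] add [jkgey] -> 10 lines: nmns jkgey ugpva xxzn wbv xuym ehinj hecz ivoa wvppv
Hunk 3: at line 1 remove [jkgey,ugpva,xxzn] add [vvz] -> 8 lines: nmns vvz wbv xuym ehinj hecz ivoa wvppv
Hunk 4: at line 2 remove [xuym,ehinj,hecz] add [ypfp,hqej] -> 7 lines: nmns vvz wbv ypfp hqej ivoa wvppv
Hunk 5: at line 2 remove [wbv,ypfp,hqej] add [rifhj,ufopw] -> 6 lines: nmns vvz rifhj ufopw ivoa wvppv
Final line 1: nmns

Answer: nmns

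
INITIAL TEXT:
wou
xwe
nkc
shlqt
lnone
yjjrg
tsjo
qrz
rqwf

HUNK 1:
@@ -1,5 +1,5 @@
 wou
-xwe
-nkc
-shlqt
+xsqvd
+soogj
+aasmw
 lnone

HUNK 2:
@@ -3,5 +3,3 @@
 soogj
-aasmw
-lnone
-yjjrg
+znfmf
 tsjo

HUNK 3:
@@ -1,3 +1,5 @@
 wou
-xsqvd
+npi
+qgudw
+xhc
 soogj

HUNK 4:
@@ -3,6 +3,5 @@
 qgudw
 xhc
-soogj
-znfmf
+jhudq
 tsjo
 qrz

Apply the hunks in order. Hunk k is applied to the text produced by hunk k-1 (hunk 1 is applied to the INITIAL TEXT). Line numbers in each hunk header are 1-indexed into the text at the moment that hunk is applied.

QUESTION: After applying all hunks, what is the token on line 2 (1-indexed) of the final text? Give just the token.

Hunk 1: at line 1 remove [xwe,nkc,shlqt] add [xsqvd,soogj,aasmw] -> 9 lines: wou xsqvd soogj aasmw lnone yjjrg tsjo qrz rqwf
Hunk 2: at line 3 remove [aasmw,lnone,yjjrg] add [znfmf] -> 7 lines: wou xsqvd soogj znfmf tsjo qrz rqwf
Hunk 3: at line 1 remove [xsqvd] add [npi,qgudw,xhc] -> 9 lines: wou npi qgudw xhc soogj znfmf tsjo qrz rqwf
Hunk 4: at line 3 remove [soogj,znfmf] add [jhudq] -> 8 lines: wou npi qgudw xhc jhudq tsjo qrz rqwf
Final line 2: npi

Answer: npi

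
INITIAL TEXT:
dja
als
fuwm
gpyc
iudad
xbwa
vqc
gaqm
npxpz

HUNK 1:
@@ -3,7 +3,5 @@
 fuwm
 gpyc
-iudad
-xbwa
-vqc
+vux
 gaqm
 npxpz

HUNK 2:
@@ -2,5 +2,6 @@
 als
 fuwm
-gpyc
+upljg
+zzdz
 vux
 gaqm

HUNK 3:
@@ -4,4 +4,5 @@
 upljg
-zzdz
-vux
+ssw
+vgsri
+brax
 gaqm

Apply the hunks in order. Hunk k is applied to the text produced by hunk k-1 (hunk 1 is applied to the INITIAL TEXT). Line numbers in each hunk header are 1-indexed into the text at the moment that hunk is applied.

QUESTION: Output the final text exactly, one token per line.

Answer: dja
als
fuwm
upljg
ssw
vgsri
brax
gaqm
npxpz

Derivation:
Hunk 1: at line 3 remove [iudad,xbwa,vqc] add [vux] -> 7 lines: dja als fuwm gpyc vux gaqm npxpz
Hunk 2: at line 2 remove [gpyc] add [upljg,zzdz] -> 8 lines: dja als fuwm upljg zzdz vux gaqm npxpz
Hunk 3: at line 4 remove [zzdz,vux] add [ssw,vgsri,brax] -> 9 lines: dja als fuwm upljg ssw vgsri brax gaqm npxpz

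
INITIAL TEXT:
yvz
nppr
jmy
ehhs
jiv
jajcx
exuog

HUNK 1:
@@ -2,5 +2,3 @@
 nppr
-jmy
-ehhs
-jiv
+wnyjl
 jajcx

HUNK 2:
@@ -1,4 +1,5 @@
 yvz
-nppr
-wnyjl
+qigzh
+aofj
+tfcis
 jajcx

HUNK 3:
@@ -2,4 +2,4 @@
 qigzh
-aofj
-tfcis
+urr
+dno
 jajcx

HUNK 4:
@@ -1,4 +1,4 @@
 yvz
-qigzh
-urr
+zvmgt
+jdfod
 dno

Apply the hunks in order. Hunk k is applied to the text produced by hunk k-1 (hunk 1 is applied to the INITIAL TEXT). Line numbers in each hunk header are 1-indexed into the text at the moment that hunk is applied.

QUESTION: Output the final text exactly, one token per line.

Answer: yvz
zvmgt
jdfod
dno
jajcx
exuog

Derivation:
Hunk 1: at line 2 remove [jmy,ehhs,jiv] add [wnyjl] -> 5 lines: yvz nppr wnyjl jajcx exuog
Hunk 2: at line 1 remove [nppr,wnyjl] add [qigzh,aofj,tfcis] -> 6 lines: yvz qigzh aofj tfcis jajcx exuog
Hunk 3: at line 2 remove [aofj,tfcis] add [urr,dno] -> 6 lines: yvz qigzh urr dno jajcx exuog
Hunk 4: at line 1 remove [qigzh,urr] add [zvmgt,jdfod] -> 6 lines: yvz zvmgt jdfod dno jajcx exuog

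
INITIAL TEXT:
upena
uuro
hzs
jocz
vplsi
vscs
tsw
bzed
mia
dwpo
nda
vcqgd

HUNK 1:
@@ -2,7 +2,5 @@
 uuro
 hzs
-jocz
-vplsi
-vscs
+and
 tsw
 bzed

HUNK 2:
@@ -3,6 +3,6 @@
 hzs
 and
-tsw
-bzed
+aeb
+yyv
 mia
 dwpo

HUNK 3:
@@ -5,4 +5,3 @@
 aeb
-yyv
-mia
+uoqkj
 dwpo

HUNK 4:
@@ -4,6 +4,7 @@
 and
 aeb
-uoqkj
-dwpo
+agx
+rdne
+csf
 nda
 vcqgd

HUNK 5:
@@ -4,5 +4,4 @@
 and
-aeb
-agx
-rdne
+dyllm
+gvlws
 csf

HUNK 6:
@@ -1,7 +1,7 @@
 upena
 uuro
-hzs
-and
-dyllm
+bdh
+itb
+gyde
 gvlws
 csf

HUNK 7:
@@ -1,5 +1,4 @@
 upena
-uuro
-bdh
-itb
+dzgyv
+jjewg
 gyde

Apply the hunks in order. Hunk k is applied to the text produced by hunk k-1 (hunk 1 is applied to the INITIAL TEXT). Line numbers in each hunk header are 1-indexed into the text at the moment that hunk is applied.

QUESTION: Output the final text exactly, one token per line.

Answer: upena
dzgyv
jjewg
gyde
gvlws
csf
nda
vcqgd

Derivation:
Hunk 1: at line 2 remove [jocz,vplsi,vscs] add [and] -> 10 lines: upena uuro hzs and tsw bzed mia dwpo nda vcqgd
Hunk 2: at line 3 remove [tsw,bzed] add [aeb,yyv] -> 10 lines: upena uuro hzs and aeb yyv mia dwpo nda vcqgd
Hunk 3: at line 5 remove [yyv,mia] add [uoqkj] -> 9 lines: upena uuro hzs and aeb uoqkj dwpo nda vcqgd
Hunk 4: at line 4 remove [uoqkj,dwpo] add [agx,rdne,csf] -> 10 lines: upena uuro hzs and aeb agx rdne csf nda vcqgd
Hunk 5: at line 4 remove [aeb,agx,rdne] add [dyllm,gvlws] -> 9 lines: upena uuro hzs and dyllm gvlws csf nda vcqgd
Hunk 6: at line 1 remove [hzs,and,dyllm] add [bdh,itb,gyde] -> 9 lines: upena uuro bdh itb gyde gvlws csf nda vcqgd
Hunk 7: at line 1 remove [uuro,bdh,itb] add [dzgyv,jjewg] -> 8 lines: upena dzgyv jjewg gyde gvlws csf nda vcqgd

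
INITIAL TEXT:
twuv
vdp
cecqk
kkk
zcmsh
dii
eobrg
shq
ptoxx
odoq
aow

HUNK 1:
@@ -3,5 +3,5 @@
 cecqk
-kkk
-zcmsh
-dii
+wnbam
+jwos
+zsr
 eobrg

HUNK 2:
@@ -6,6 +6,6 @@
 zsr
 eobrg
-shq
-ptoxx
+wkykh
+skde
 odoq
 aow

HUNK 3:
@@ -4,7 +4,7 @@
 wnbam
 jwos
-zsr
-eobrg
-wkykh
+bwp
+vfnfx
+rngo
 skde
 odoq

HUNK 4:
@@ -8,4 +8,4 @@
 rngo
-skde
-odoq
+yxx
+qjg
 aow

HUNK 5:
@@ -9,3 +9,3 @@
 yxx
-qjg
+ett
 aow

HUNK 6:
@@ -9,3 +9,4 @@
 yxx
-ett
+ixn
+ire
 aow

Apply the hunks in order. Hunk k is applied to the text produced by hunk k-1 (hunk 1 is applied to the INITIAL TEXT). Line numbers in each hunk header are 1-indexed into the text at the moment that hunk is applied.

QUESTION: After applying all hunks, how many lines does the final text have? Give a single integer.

Answer: 12

Derivation:
Hunk 1: at line 3 remove [kkk,zcmsh,dii] add [wnbam,jwos,zsr] -> 11 lines: twuv vdp cecqk wnbam jwos zsr eobrg shq ptoxx odoq aow
Hunk 2: at line 6 remove [shq,ptoxx] add [wkykh,skde] -> 11 lines: twuv vdp cecqk wnbam jwos zsr eobrg wkykh skde odoq aow
Hunk 3: at line 4 remove [zsr,eobrg,wkykh] add [bwp,vfnfx,rngo] -> 11 lines: twuv vdp cecqk wnbam jwos bwp vfnfx rngo skde odoq aow
Hunk 4: at line 8 remove [skde,odoq] add [yxx,qjg] -> 11 lines: twuv vdp cecqk wnbam jwos bwp vfnfx rngo yxx qjg aow
Hunk 5: at line 9 remove [qjg] add [ett] -> 11 lines: twuv vdp cecqk wnbam jwos bwp vfnfx rngo yxx ett aow
Hunk 6: at line 9 remove [ett] add [ixn,ire] -> 12 lines: twuv vdp cecqk wnbam jwos bwp vfnfx rngo yxx ixn ire aow
Final line count: 12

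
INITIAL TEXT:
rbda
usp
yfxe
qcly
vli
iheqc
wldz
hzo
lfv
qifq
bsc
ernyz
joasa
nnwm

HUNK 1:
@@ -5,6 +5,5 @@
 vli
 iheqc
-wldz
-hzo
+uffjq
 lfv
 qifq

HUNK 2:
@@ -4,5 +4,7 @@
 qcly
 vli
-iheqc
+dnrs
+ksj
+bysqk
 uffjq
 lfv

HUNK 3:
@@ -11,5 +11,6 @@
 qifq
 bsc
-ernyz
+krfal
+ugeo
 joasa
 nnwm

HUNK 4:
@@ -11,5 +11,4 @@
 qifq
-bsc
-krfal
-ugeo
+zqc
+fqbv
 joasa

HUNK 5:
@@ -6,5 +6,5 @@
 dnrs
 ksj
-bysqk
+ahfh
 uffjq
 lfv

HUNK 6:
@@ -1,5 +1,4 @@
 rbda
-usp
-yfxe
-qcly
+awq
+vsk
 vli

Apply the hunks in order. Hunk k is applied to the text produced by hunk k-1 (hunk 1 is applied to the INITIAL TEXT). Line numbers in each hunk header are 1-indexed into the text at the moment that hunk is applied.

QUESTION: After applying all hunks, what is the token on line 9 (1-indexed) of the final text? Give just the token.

Hunk 1: at line 5 remove [wldz,hzo] add [uffjq] -> 13 lines: rbda usp yfxe qcly vli iheqc uffjq lfv qifq bsc ernyz joasa nnwm
Hunk 2: at line 4 remove [iheqc] add [dnrs,ksj,bysqk] -> 15 lines: rbda usp yfxe qcly vli dnrs ksj bysqk uffjq lfv qifq bsc ernyz joasa nnwm
Hunk 3: at line 11 remove [ernyz] add [krfal,ugeo] -> 16 lines: rbda usp yfxe qcly vli dnrs ksj bysqk uffjq lfv qifq bsc krfal ugeo joasa nnwm
Hunk 4: at line 11 remove [bsc,krfal,ugeo] add [zqc,fqbv] -> 15 lines: rbda usp yfxe qcly vli dnrs ksj bysqk uffjq lfv qifq zqc fqbv joasa nnwm
Hunk 5: at line 6 remove [bysqk] add [ahfh] -> 15 lines: rbda usp yfxe qcly vli dnrs ksj ahfh uffjq lfv qifq zqc fqbv joasa nnwm
Hunk 6: at line 1 remove [usp,yfxe,qcly] add [awq,vsk] -> 14 lines: rbda awq vsk vli dnrs ksj ahfh uffjq lfv qifq zqc fqbv joasa nnwm
Final line 9: lfv

Answer: lfv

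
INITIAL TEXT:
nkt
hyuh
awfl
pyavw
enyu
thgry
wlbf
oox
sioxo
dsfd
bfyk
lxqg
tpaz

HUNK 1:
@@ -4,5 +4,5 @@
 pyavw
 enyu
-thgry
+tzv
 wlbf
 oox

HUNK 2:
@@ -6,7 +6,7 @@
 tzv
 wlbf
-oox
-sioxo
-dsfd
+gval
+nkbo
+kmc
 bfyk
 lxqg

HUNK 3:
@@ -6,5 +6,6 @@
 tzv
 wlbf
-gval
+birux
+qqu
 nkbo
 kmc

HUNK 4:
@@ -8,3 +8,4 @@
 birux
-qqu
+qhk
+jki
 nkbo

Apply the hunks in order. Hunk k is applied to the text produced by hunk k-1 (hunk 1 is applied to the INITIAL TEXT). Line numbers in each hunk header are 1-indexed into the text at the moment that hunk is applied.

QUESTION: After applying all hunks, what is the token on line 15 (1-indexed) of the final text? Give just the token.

Hunk 1: at line 4 remove [thgry] add [tzv] -> 13 lines: nkt hyuh awfl pyavw enyu tzv wlbf oox sioxo dsfd bfyk lxqg tpaz
Hunk 2: at line 6 remove [oox,sioxo,dsfd] add [gval,nkbo,kmc] -> 13 lines: nkt hyuh awfl pyavw enyu tzv wlbf gval nkbo kmc bfyk lxqg tpaz
Hunk 3: at line 6 remove [gval] add [birux,qqu] -> 14 lines: nkt hyuh awfl pyavw enyu tzv wlbf birux qqu nkbo kmc bfyk lxqg tpaz
Hunk 4: at line 8 remove [qqu] add [qhk,jki] -> 15 lines: nkt hyuh awfl pyavw enyu tzv wlbf birux qhk jki nkbo kmc bfyk lxqg tpaz
Final line 15: tpaz

Answer: tpaz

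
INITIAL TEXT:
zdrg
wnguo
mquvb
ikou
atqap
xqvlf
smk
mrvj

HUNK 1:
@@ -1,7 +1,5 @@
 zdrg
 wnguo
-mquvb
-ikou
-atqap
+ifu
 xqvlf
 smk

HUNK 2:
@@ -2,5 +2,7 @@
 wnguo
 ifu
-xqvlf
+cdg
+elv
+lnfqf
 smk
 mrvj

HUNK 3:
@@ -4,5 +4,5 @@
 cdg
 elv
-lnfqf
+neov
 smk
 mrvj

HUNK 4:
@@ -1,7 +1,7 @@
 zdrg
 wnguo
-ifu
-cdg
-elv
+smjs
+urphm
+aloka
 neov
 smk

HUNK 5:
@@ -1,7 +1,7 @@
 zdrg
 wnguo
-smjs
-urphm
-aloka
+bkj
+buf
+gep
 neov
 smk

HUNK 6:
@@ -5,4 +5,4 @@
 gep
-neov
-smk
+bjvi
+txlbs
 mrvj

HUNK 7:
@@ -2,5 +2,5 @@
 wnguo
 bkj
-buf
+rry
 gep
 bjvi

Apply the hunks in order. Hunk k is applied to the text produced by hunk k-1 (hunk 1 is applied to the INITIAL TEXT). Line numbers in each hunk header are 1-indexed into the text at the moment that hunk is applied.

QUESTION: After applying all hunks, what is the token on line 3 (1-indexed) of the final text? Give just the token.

Hunk 1: at line 1 remove [mquvb,ikou,atqap] add [ifu] -> 6 lines: zdrg wnguo ifu xqvlf smk mrvj
Hunk 2: at line 2 remove [xqvlf] add [cdg,elv,lnfqf] -> 8 lines: zdrg wnguo ifu cdg elv lnfqf smk mrvj
Hunk 3: at line 4 remove [lnfqf] add [neov] -> 8 lines: zdrg wnguo ifu cdg elv neov smk mrvj
Hunk 4: at line 1 remove [ifu,cdg,elv] add [smjs,urphm,aloka] -> 8 lines: zdrg wnguo smjs urphm aloka neov smk mrvj
Hunk 5: at line 1 remove [smjs,urphm,aloka] add [bkj,buf,gep] -> 8 lines: zdrg wnguo bkj buf gep neov smk mrvj
Hunk 6: at line 5 remove [neov,smk] add [bjvi,txlbs] -> 8 lines: zdrg wnguo bkj buf gep bjvi txlbs mrvj
Hunk 7: at line 2 remove [buf] add [rry] -> 8 lines: zdrg wnguo bkj rry gep bjvi txlbs mrvj
Final line 3: bkj

Answer: bkj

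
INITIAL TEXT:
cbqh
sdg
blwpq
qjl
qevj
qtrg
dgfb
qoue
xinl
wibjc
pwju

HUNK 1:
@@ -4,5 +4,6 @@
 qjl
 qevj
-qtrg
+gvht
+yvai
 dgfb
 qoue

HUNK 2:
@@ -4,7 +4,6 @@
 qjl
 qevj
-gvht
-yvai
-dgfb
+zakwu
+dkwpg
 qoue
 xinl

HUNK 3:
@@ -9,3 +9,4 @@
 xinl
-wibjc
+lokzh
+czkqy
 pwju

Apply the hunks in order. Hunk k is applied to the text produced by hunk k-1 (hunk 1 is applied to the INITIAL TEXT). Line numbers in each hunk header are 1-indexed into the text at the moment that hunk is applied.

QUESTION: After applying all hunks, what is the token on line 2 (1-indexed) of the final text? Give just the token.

Hunk 1: at line 4 remove [qtrg] add [gvht,yvai] -> 12 lines: cbqh sdg blwpq qjl qevj gvht yvai dgfb qoue xinl wibjc pwju
Hunk 2: at line 4 remove [gvht,yvai,dgfb] add [zakwu,dkwpg] -> 11 lines: cbqh sdg blwpq qjl qevj zakwu dkwpg qoue xinl wibjc pwju
Hunk 3: at line 9 remove [wibjc] add [lokzh,czkqy] -> 12 lines: cbqh sdg blwpq qjl qevj zakwu dkwpg qoue xinl lokzh czkqy pwju
Final line 2: sdg

Answer: sdg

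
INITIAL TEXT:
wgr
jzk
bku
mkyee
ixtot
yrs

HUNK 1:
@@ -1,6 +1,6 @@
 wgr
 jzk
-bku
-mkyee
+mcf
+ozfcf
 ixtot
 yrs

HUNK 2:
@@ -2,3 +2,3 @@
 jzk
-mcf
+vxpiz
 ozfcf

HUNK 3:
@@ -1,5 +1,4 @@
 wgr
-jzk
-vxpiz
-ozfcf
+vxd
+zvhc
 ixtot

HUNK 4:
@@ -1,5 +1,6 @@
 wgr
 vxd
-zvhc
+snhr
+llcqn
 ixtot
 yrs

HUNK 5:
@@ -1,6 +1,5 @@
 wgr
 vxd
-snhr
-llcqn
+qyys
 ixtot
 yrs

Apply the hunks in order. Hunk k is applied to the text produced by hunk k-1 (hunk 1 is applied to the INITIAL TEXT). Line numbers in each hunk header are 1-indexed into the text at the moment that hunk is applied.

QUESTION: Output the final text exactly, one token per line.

Answer: wgr
vxd
qyys
ixtot
yrs

Derivation:
Hunk 1: at line 1 remove [bku,mkyee] add [mcf,ozfcf] -> 6 lines: wgr jzk mcf ozfcf ixtot yrs
Hunk 2: at line 2 remove [mcf] add [vxpiz] -> 6 lines: wgr jzk vxpiz ozfcf ixtot yrs
Hunk 3: at line 1 remove [jzk,vxpiz,ozfcf] add [vxd,zvhc] -> 5 lines: wgr vxd zvhc ixtot yrs
Hunk 4: at line 1 remove [zvhc] add [snhr,llcqn] -> 6 lines: wgr vxd snhr llcqn ixtot yrs
Hunk 5: at line 1 remove [snhr,llcqn] add [qyys] -> 5 lines: wgr vxd qyys ixtot yrs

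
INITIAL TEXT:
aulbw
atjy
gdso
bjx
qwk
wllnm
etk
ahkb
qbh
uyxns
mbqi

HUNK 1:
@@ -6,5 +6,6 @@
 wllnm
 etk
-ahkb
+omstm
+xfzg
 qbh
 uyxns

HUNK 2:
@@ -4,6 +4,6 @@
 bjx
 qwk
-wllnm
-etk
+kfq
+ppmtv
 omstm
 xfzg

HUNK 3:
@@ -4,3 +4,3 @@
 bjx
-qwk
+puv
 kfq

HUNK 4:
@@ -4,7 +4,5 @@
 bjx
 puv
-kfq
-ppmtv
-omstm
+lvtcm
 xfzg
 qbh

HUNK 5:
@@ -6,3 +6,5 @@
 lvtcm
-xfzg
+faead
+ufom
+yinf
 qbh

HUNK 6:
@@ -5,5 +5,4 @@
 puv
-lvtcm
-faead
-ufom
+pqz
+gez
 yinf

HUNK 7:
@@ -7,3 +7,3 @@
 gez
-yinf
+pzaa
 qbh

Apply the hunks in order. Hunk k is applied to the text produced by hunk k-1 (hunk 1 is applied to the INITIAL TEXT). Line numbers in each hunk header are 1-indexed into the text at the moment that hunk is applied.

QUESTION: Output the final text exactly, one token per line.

Answer: aulbw
atjy
gdso
bjx
puv
pqz
gez
pzaa
qbh
uyxns
mbqi

Derivation:
Hunk 1: at line 6 remove [ahkb] add [omstm,xfzg] -> 12 lines: aulbw atjy gdso bjx qwk wllnm etk omstm xfzg qbh uyxns mbqi
Hunk 2: at line 4 remove [wllnm,etk] add [kfq,ppmtv] -> 12 lines: aulbw atjy gdso bjx qwk kfq ppmtv omstm xfzg qbh uyxns mbqi
Hunk 3: at line 4 remove [qwk] add [puv] -> 12 lines: aulbw atjy gdso bjx puv kfq ppmtv omstm xfzg qbh uyxns mbqi
Hunk 4: at line 4 remove [kfq,ppmtv,omstm] add [lvtcm] -> 10 lines: aulbw atjy gdso bjx puv lvtcm xfzg qbh uyxns mbqi
Hunk 5: at line 6 remove [xfzg] add [faead,ufom,yinf] -> 12 lines: aulbw atjy gdso bjx puv lvtcm faead ufom yinf qbh uyxns mbqi
Hunk 6: at line 5 remove [lvtcm,faead,ufom] add [pqz,gez] -> 11 lines: aulbw atjy gdso bjx puv pqz gez yinf qbh uyxns mbqi
Hunk 7: at line 7 remove [yinf] add [pzaa] -> 11 lines: aulbw atjy gdso bjx puv pqz gez pzaa qbh uyxns mbqi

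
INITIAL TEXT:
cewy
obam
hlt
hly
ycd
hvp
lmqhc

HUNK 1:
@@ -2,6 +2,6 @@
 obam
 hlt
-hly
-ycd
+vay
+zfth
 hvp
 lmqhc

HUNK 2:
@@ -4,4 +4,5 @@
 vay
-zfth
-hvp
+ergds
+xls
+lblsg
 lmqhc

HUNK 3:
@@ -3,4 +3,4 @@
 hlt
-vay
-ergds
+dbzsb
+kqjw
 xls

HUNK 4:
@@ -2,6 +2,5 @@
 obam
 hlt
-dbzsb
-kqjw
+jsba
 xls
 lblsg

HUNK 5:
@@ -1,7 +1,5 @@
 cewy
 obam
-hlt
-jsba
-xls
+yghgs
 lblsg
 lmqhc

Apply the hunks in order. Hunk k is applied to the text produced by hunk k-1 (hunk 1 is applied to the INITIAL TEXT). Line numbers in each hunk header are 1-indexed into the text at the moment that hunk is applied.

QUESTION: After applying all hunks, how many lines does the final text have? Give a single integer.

Hunk 1: at line 2 remove [hly,ycd] add [vay,zfth] -> 7 lines: cewy obam hlt vay zfth hvp lmqhc
Hunk 2: at line 4 remove [zfth,hvp] add [ergds,xls,lblsg] -> 8 lines: cewy obam hlt vay ergds xls lblsg lmqhc
Hunk 3: at line 3 remove [vay,ergds] add [dbzsb,kqjw] -> 8 lines: cewy obam hlt dbzsb kqjw xls lblsg lmqhc
Hunk 4: at line 2 remove [dbzsb,kqjw] add [jsba] -> 7 lines: cewy obam hlt jsba xls lblsg lmqhc
Hunk 5: at line 1 remove [hlt,jsba,xls] add [yghgs] -> 5 lines: cewy obam yghgs lblsg lmqhc
Final line count: 5

Answer: 5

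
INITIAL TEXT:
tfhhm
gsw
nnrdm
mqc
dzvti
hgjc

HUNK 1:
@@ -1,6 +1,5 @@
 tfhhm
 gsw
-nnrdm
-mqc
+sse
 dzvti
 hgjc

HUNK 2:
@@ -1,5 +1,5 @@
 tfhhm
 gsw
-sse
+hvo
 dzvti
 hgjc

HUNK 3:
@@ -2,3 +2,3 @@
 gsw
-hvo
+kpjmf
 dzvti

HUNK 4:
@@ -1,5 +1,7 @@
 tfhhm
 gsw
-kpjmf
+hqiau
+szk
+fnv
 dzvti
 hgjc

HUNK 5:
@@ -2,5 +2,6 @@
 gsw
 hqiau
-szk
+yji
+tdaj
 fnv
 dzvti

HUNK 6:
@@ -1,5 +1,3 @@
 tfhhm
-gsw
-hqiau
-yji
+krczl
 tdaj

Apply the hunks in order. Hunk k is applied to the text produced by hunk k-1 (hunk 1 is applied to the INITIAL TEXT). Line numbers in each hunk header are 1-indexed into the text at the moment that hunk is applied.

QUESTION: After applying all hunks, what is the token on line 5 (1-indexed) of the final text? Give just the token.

Hunk 1: at line 1 remove [nnrdm,mqc] add [sse] -> 5 lines: tfhhm gsw sse dzvti hgjc
Hunk 2: at line 1 remove [sse] add [hvo] -> 5 lines: tfhhm gsw hvo dzvti hgjc
Hunk 3: at line 2 remove [hvo] add [kpjmf] -> 5 lines: tfhhm gsw kpjmf dzvti hgjc
Hunk 4: at line 1 remove [kpjmf] add [hqiau,szk,fnv] -> 7 lines: tfhhm gsw hqiau szk fnv dzvti hgjc
Hunk 5: at line 2 remove [szk] add [yji,tdaj] -> 8 lines: tfhhm gsw hqiau yji tdaj fnv dzvti hgjc
Hunk 6: at line 1 remove [gsw,hqiau,yji] add [krczl] -> 6 lines: tfhhm krczl tdaj fnv dzvti hgjc
Final line 5: dzvti

Answer: dzvti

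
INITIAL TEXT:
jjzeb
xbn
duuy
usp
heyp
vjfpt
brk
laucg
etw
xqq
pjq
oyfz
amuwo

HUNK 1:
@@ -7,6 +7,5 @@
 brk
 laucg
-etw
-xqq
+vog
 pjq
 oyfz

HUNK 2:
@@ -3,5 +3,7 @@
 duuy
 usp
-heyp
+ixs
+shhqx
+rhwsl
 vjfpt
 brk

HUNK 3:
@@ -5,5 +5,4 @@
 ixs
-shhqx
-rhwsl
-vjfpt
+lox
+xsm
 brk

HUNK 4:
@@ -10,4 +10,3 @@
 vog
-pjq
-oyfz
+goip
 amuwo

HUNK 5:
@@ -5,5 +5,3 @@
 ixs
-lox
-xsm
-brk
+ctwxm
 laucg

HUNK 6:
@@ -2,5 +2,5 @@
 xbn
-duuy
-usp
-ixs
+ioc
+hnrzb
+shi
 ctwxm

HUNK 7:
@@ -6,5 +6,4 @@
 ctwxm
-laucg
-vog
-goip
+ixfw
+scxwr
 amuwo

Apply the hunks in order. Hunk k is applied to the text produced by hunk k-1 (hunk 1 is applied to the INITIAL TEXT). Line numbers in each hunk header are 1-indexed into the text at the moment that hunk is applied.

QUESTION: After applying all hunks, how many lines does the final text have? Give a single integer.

Answer: 9

Derivation:
Hunk 1: at line 7 remove [etw,xqq] add [vog] -> 12 lines: jjzeb xbn duuy usp heyp vjfpt brk laucg vog pjq oyfz amuwo
Hunk 2: at line 3 remove [heyp] add [ixs,shhqx,rhwsl] -> 14 lines: jjzeb xbn duuy usp ixs shhqx rhwsl vjfpt brk laucg vog pjq oyfz amuwo
Hunk 3: at line 5 remove [shhqx,rhwsl,vjfpt] add [lox,xsm] -> 13 lines: jjzeb xbn duuy usp ixs lox xsm brk laucg vog pjq oyfz amuwo
Hunk 4: at line 10 remove [pjq,oyfz] add [goip] -> 12 lines: jjzeb xbn duuy usp ixs lox xsm brk laucg vog goip amuwo
Hunk 5: at line 5 remove [lox,xsm,brk] add [ctwxm] -> 10 lines: jjzeb xbn duuy usp ixs ctwxm laucg vog goip amuwo
Hunk 6: at line 2 remove [duuy,usp,ixs] add [ioc,hnrzb,shi] -> 10 lines: jjzeb xbn ioc hnrzb shi ctwxm laucg vog goip amuwo
Hunk 7: at line 6 remove [laucg,vog,goip] add [ixfw,scxwr] -> 9 lines: jjzeb xbn ioc hnrzb shi ctwxm ixfw scxwr amuwo
Final line count: 9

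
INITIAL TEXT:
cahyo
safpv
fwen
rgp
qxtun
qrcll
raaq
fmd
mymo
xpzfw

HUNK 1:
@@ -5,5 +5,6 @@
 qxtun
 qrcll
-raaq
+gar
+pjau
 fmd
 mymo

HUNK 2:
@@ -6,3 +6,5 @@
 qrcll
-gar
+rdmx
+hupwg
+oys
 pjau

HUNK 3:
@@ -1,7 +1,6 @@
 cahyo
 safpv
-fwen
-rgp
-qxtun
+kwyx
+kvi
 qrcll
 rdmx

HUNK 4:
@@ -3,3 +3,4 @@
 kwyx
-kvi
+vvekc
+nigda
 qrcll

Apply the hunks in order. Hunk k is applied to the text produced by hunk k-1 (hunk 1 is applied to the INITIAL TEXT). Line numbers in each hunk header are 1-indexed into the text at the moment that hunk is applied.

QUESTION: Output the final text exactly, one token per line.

Answer: cahyo
safpv
kwyx
vvekc
nigda
qrcll
rdmx
hupwg
oys
pjau
fmd
mymo
xpzfw

Derivation:
Hunk 1: at line 5 remove [raaq] add [gar,pjau] -> 11 lines: cahyo safpv fwen rgp qxtun qrcll gar pjau fmd mymo xpzfw
Hunk 2: at line 6 remove [gar] add [rdmx,hupwg,oys] -> 13 lines: cahyo safpv fwen rgp qxtun qrcll rdmx hupwg oys pjau fmd mymo xpzfw
Hunk 3: at line 1 remove [fwen,rgp,qxtun] add [kwyx,kvi] -> 12 lines: cahyo safpv kwyx kvi qrcll rdmx hupwg oys pjau fmd mymo xpzfw
Hunk 4: at line 3 remove [kvi] add [vvekc,nigda] -> 13 lines: cahyo safpv kwyx vvekc nigda qrcll rdmx hupwg oys pjau fmd mymo xpzfw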